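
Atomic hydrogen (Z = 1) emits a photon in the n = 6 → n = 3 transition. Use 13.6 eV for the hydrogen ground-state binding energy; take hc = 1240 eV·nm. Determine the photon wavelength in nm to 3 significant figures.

ΔE = 13.60 × (1/3² − 1/6²) = 13.60 × 0.08333 = 1.133 eV.
λ = hc/ΔE = 1240 / 1.133 = 1090 nm.

1090 nm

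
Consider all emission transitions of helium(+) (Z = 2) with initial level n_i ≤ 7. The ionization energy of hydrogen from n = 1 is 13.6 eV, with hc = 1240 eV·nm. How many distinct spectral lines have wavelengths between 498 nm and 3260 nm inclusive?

6

Enumerate all n_i → n_f pairs with 1 ≤ n_f < n_i ≤ 7 and compute λ = 1240 / [13.6·4·(1/n_f² − 1/n_i²)].
Lines falling in [498, 3260] nm: 7→4 (541.5 nm), 6→4 (656.5 nm), 5→4 (1013 nm), 7→5 (1163 nm), 6→5 (1865 nm), 7→6 (3093 nm).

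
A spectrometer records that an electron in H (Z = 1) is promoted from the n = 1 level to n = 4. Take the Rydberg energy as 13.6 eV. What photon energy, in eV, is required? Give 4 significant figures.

12.75 eV

E_4 = −13.60/16 = −0.8500 eV and E_1 = −13.60/1 = −13.60 eV.
The photon energy is |E_4 − E_1| = 12.75 eV.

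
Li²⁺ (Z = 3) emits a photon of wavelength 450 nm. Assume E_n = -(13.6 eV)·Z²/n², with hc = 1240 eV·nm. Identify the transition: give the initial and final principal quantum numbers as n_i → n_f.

n_i = 5, n_f = 4

The photon energy is ΔE = hc/λ = 1240 / 450 = 2.756 eV.
With Z = 3, ΔE = 122.4 × (1/n_f² − 1/n_i²), so 1/n_f² − 1/n_i² = 0.02251.
Trying n_f = 4 gives 1/n_i² = 0.03999, i.e. n_i ≈ 5; this pair matches.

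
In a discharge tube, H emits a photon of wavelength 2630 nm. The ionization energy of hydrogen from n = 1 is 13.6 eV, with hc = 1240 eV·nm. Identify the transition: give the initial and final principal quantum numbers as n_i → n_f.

The photon energy is ΔE = hc/λ = 1240 / 2630 = 0.4715 eV.
With Z = 1, ΔE = 13.60 × (1/n_f² − 1/n_i²), so 1/n_f² − 1/n_i² = 0.03467.
Trying n_f = 4 gives 1/n_i² = 0.02783, i.e. n_i ≈ 6; this pair matches.

n_i = 6, n_f = 4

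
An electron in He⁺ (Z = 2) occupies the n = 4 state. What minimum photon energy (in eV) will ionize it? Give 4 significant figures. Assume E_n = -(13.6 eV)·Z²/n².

E_n = −13.6 Z²/n² = −54.40/n² eV for Z = 2.
E_4 = −54.40/16 = −3.400 eV, so ionization (to E = 0) requires 3.400 eV.

3.400 eV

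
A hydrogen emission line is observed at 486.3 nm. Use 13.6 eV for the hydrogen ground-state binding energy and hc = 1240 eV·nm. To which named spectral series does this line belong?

ΔE = 1240/486.3 = 2.550 eV.
This matches 13.6 × (1/2² − 1/4²), so n_f = 2: the Balmer series.

Balmer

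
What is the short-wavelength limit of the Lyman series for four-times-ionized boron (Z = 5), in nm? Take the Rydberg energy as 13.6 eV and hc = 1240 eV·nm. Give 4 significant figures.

The Lyman series has lower level n_f = 1; the series limit corresponds to n_i → ∞.
ΔE_max = 13.6 × 25 / 1² = 340.0 eV.
λ_min = 1240 / 340.0 = 3.647 nm.

3.647 nm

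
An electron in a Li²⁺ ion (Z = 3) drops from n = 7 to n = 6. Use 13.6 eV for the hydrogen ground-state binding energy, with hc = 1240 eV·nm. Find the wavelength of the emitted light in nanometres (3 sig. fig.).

For Z = 3 the level energies scale as Z², so the effective Rydberg energy is 13.6 × 9 = 122.4 eV.
ΔE = 122.4 × (1/6² − 1/7²) = 122.4 × 0.007370 = 0.9020 eV.
λ = hc/ΔE = 1240 / 0.9020 = 1370 nm.

1370 nm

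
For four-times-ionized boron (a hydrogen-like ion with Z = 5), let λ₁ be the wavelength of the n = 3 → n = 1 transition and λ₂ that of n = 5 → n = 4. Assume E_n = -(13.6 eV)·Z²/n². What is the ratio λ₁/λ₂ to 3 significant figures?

λ ∝ 1/ΔE ∝ 1/(1/n_f² − 1/n_i²), and the Z² and hc factors cancel in the ratio.
λ₁/λ₂ = (1/4² − 1/5²)/(1/1² − 1/3²) = 0.02250/0.8889 = 0.0253.

0.0253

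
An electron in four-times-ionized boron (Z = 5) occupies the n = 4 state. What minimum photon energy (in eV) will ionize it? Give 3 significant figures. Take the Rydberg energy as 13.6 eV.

E_n = −13.6 Z²/n² = −340.0/n² eV for Z = 5.
E_4 = −340.0/16 = −21.3 eV, so ionization (to E = 0) requires 21.3 eV.

21.3 eV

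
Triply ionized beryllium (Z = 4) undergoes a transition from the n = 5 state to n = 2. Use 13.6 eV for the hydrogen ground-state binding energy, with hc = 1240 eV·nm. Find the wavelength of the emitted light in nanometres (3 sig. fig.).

27.1 nm

For Z = 4 the level energies scale as Z², so the effective Rydberg energy is 13.6 × 16 = 217.6 eV.
ΔE = 217.6 × (1/2² − 1/5²) = 217.6 × 0.2100 = 45.70 eV.
λ = hc/ΔE = 1240 / 45.70 = 27.1 nm.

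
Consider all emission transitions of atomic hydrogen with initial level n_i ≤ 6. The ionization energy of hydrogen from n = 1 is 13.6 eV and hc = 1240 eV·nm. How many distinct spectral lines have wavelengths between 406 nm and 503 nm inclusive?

Enumerate all n_i → n_f pairs with 1 ≤ n_f < n_i ≤ 6 and compute λ = 1240 / [13.6·1·(1/n_f² − 1/n_i²)].
Lines falling in [406, 503] nm: 6→2 (410.3 nm), 5→2 (434.2 nm), 4→2 (486.3 nm).

3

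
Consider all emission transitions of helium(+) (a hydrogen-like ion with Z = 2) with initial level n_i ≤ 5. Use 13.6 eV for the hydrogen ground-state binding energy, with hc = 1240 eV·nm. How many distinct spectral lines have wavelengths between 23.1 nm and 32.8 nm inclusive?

Enumerate all n_i → n_f pairs with 1 ≤ n_f < n_i ≤ 5 and compute λ = 1240 / [13.6·4·(1/n_f² − 1/n_i²)].
Lines falling in [23.1, 32.8] nm: 5→1 (23.74 nm), 4→1 (24.31 nm), 3→1 (25.64 nm), 2→1 (30.39 nm).

4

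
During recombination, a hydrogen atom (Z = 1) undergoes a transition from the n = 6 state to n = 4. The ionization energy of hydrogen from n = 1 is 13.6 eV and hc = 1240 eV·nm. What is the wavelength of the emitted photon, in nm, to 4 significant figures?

2626 nm

ΔE = 13.60 × (1/4² − 1/6²) = 13.60 × 0.03472 = 0.4722 eV.
λ = hc/ΔE = 1240 / 0.4722 = 2626 nm.
This line belongs to the Brackett series.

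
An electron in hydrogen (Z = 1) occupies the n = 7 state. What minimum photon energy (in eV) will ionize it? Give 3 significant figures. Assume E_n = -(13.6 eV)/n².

0.278 eV

E_7 = −13.60/49 = −0.278 eV, so ionization (to E = 0) requires 0.278 eV.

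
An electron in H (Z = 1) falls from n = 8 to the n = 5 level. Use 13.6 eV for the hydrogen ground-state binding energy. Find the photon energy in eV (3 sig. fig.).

E_8 = −13.60/64 = −0.2125 eV and E_5 = −13.60/25 = −0.5440 eV.
The photon energy is |E_8 − E_5| = 0.332 eV.

0.332 eV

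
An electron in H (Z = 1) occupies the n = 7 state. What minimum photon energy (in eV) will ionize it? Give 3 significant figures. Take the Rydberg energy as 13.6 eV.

E_7 = −13.60/49 = −0.278 eV, so ionization (to E = 0) requires 0.278 eV.

0.278 eV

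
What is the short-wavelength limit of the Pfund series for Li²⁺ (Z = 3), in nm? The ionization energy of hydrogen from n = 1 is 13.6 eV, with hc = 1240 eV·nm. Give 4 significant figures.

The Pfund series has lower level n_f = 5; the series limit corresponds to n_i → ∞.
ΔE_max = 13.6 × 9 / 5² = 4.896 eV.
λ_min = 1240 / 4.896 = 253.3 nm.

253.3 nm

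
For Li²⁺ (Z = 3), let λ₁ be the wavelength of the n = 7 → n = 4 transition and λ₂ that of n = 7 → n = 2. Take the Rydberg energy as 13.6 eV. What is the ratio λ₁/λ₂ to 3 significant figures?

λ ∝ 1/ΔE ∝ 1/(1/n_f² − 1/n_i²), and the Z² and hc factors cancel in the ratio.
λ₁/λ₂ = (1/2² − 1/7²)/(1/4² − 1/7²) = 0.2296/0.04209 = 5.45.

5.45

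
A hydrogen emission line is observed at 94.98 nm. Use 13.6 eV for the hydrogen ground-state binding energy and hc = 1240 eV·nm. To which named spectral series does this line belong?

Lyman

ΔE = 1240/94.98 = 13.06 eV.
This matches 13.6 × (1/1² − 1/5²), so n_f = 1: the Lyman series.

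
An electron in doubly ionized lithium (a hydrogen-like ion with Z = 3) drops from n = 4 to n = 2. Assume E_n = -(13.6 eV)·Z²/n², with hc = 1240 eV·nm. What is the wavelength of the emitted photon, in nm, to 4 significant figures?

For Z = 3 the level energies scale as Z², so the effective Rydberg energy is 13.6 × 9 = 122.4 eV.
ΔE = 122.4 × (1/2² − 1/4²) = 122.4 × 0.1875 = 22.95 eV.
λ = hc/ΔE = 1240 / 22.95 = 54.03 nm.

54.03 nm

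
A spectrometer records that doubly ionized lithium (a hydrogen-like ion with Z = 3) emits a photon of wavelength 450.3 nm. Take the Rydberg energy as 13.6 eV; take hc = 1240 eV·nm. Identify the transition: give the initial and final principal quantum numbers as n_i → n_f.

n_i = 5, n_f = 4

The photon energy is ΔE = hc/λ = 1240 / 450.3 = 2.754 eV.
With Z = 3, ΔE = 122.4 × (1/n_f² − 1/n_i²), so 1/n_f² − 1/n_i² = 0.02250.
Trying n_f = 4 gives 1/n_i² = 0.04000, i.e. n_i ≈ 5; this pair matches.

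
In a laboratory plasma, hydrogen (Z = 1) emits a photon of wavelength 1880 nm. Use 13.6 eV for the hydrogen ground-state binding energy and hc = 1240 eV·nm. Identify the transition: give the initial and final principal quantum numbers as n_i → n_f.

The photon energy is ΔE = hc/λ = 1240 / 1880 = 0.6596 eV.
With Z = 1, ΔE = 13.60 × (1/n_f² − 1/n_i²), so 1/n_f² − 1/n_i² = 0.04850.
Trying n_f = 3 gives 1/n_i² = 0.06261, i.e. n_i ≈ 4; this pair matches.

n_i = 4, n_f = 3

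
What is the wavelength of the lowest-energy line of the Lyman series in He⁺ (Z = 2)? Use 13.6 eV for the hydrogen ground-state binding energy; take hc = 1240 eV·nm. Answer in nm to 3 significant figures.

30.4 nm

The Lyman series terminates on n_f = 1; the first line has n_i = 1+1 = 2.
ΔE = 54.40 × (1/1² − 1/2²) = 40.80 eV.
λ = 1240 / 40.80 = 30.4 nm.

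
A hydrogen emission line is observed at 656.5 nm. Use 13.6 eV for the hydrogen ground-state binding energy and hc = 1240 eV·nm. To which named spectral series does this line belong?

ΔE = 1240/656.5 = 1.889 eV.
This matches 13.6 × (1/2² − 1/3²), so n_f = 2: the Balmer series.

Balmer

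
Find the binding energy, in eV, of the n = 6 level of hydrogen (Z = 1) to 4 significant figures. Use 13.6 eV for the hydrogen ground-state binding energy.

0.3778 eV

E_6 = −13.60/36 = −0.3778 eV, so ionization (to E = 0) requires 0.3778 eV.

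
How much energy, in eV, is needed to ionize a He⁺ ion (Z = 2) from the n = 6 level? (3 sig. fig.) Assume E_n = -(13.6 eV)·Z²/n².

1.51 eV

E_n = −13.6 Z²/n² = −54.40/n² eV for Z = 2.
E_6 = −54.40/36 = −1.51 eV, so ionization (to E = 0) requires 1.51 eV.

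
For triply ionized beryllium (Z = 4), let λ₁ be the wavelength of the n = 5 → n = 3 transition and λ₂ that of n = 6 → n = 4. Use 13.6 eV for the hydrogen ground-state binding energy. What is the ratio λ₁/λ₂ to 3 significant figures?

0.488

λ ∝ 1/ΔE ∝ 1/(1/n_f² − 1/n_i²), and the Z² and hc factors cancel in the ratio.
λ₁/λ₂ = (1/4² − 1/6²)/(1/3² − 1/5²) = 0.03472/0.07111 = 0.488.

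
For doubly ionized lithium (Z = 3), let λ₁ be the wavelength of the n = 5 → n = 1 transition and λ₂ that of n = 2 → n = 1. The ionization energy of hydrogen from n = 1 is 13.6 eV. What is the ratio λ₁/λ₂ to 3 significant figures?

0.781

λ ∝ 1/ΔE ∝ 1/(1/n_f² − 1/n_i²), and the Z² and hc factors cancel in the ratio.
λ₁/λ₂ = (1/1² − 1/2²)/(1/1² − 1/5²) = 0.7500/0.9600 = 0.781.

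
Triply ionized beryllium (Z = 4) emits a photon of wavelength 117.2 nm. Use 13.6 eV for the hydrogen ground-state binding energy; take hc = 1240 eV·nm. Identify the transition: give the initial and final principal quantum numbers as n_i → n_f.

The photon energy is ΔE = hc/λ = 1240 / 117.2 = 10.58 eV.
With Z = 4, ΔE = 217.6 × (1/n_f² − 1/n_i²), so 1/n_f² − 1/n_i² = 0.04862.
Trying n_f = 3 gives 1/n_i² = 0.06249, i.e. n_i ≈ 4; this pair matches.

n_i = 4, n_f = 3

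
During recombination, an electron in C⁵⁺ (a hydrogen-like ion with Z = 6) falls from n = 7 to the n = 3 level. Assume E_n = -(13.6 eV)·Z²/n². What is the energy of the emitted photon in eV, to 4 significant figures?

44.41 eV

The Bohr energies scale as Z², so for Z = 6: E_n = −489.6/n² eV.
E_7 = −489.6/49 = −9.992 eV and E_3 = −489.6/9 = −54.40 eV.
The photon energy is |E_7 − E_3| = 44.41 eV.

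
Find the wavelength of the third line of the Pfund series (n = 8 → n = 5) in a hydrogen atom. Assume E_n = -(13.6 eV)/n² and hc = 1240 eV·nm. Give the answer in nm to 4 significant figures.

The Pfund series terminates on n_f = 5; the third line has n_i = 5+3 = 8.
ΔE = 13.60 × (1/5² − 1/8²) = 0.3315 eV.
λ = 1240 / 0.3315 = 3741 nm.

3741 nm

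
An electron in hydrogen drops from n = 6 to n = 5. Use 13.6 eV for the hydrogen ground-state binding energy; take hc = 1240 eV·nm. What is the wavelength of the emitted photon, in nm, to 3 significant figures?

7460 nm

ΔE = 13.60 × (1/5² − 1/6²) = 13.60 × 0.01222 = 0.1662 eV.
λ = hc/ΔE = 1240 / 0.1662 = 7460 nm.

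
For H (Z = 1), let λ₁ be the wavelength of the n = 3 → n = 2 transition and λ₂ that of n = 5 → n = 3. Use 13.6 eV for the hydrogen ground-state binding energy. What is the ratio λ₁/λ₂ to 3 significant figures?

λ ∝ 1/ΔE ∝ 1/(1/n_f² − 1/n_i²), and the Z² and hc factors cancel in the ratio.
λ₁/λ₂ = (1/3² − 1/5²)/(1/2² − 1/3²) = 0.07111/0.1389 = 0.512.

0.512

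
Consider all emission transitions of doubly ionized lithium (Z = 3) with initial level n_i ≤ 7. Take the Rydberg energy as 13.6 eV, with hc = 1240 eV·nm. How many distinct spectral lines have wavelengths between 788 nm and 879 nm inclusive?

Enumerate all n_i → n_f pairs with 1 ≤ n_f < n_i ≤ 7 and compute λ = 1240 / [13.6·9·(1/n_f² − 1/n_i²)].
Lines falling in [788, 879] nm: 6→5 (828.9 nm).

1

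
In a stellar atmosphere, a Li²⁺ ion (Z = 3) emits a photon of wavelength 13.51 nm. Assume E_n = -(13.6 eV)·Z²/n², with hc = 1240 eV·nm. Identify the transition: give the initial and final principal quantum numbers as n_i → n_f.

The photon energy is ΔE = hc/λ = 1240 / 13.51 = 91.78 eV.
With Z = 3, ΔE = 122.4 × (1/n_f² − 1/n_i²), so 1/n_f² − 1/n_i² = 0.7499.
Trying n_f = 1 gives 1/n_i² = 0.2501, i.e. n_i ≈ 2; this pair matches.

n_i = 2, n_f = 1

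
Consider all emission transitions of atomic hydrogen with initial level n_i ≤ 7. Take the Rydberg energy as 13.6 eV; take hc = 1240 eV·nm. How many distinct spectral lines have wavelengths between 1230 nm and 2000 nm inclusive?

Enumerate all n_i → n_f pairs with 1 ≤ n_f < n_i ≤ 7 and compute λ = 1240 / [13.6·1·(1/n_f² − 1/n_i²)].
Lines falling in [1230, 2000] nm: 5→3 (1282 nm), 4→3 (1876 nm).

2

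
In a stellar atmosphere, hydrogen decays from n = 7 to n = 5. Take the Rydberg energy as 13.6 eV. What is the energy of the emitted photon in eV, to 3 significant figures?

E_7 = −13.60/49 = −0.2776 eV and E_5 = −13.60/25 = −0.5440 eV.
The photon energy is |E_7 − E_5| = 0.266 eV.

0.266 eV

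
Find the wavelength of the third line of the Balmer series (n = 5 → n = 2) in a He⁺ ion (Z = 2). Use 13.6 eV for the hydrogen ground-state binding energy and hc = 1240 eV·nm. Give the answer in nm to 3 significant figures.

109 nm

The Balmer series terminates on n_f = 2; the third line has n_i = 2+3 = 5.
ΔE = 54.40 × (1/2² − 1/5²) = 11.42 eV.
λ = 1240 / 11.42 = 109 nm.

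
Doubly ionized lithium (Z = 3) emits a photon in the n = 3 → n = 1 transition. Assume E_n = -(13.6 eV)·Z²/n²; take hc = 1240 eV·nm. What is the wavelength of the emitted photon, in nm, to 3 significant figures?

For Z = 3 the level energies scale as Z², so the effective Rydberg energy is 13.6 × 9 = 122.4 eV.
ΔE = 122.4 × (1/1² − 1/3²) = 122.4 × 0.8889 = 108.8 eV.
λ = hc/ΔE = 1240 / 108.8 = 11.4 nm.

11.4 nm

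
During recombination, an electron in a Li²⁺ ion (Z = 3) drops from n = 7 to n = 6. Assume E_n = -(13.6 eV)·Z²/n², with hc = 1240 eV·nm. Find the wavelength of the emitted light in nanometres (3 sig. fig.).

1370 nm

For Z = 3 the level energies scale as Z², so the effective Rydberg energy is 13.6 × 9 = 122.4 eV.
ΔE = 122.4 × (1/6² − 1/7²) = 122.4 × 0.007370 = 0.9020 eV.
λ = hc/ΔE = 1240 / 0.9020 = 1370 nm.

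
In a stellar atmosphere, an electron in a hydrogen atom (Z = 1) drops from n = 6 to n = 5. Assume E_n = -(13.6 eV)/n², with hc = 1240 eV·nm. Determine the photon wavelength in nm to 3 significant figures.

7460 nm

ΔE = 13.60 × (1/5² − 1/6²) = 13.60 × 0.01222 = 0.1662 eV.
λ = hc/ΔE = 1240 / 0.1662 = 7460 nm.
This line belongs to the Pfund series.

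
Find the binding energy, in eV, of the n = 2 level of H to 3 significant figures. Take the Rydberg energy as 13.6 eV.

3.40 eV

E_2 = −13.60/4 = −3.40 eV, so ionization (to E = 0) requires 3.40 eV.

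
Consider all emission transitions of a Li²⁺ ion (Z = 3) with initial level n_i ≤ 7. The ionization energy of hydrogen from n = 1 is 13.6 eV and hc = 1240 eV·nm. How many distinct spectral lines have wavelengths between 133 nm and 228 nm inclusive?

Enumerate all n_i → n_f pairs with 1 ≤ n_f < n_i ≤ 7 and compute λ = 1240 / [13.6·9·(1/n_f² − 1/n_i²)].
Lines falling in [133, 228] nm: 5→3 (142.5 nm), 4→3 (208.4 nm).

2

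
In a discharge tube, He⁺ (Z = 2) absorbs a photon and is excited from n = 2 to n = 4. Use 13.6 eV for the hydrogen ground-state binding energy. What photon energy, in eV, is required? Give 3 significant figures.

10.2 eV

The Bohr energies scale as Z², so for Z = 2: E_n = −54.40/n² eV.
E_4 = −54.40/16 = −3.400 eV and E_2 = −54.40/4 = −13.60 eV.
The photon energy is |E_4 − E_2| = 10.2 eV.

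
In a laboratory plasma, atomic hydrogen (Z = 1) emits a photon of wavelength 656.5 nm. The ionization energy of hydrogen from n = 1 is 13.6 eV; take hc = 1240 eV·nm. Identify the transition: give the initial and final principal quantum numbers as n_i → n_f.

n_i = 3, n_f = 2

The photon energy is ΔE = hc/λ = 1240 / 656.5 = 1.889 eV.
With Z = 1, ΔE = 13.60 × (1/n_f² − 1/n_i²), so 1/n_f² − 1/n_i² = 0.1389.
Trying n_f = 2 gives 1/n_i² = 0.1111, i.e. n_i ≈ 3; this pair matches.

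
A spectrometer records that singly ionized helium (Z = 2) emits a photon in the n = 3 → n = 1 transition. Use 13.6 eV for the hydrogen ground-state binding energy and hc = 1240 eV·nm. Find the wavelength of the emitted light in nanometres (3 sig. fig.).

25.6 nm

For Z = 2 the level energies scale as Z², so the effective Rydberg energy is 13.6 × 4 = 54.40 eV.
ΔE = 54.40 × (1/1² − 1/3²) = 54.40 × 0.8889 = 48.36 eV.
λ = hc/ΔE = 1240 / 48.36 = 25.6 nm.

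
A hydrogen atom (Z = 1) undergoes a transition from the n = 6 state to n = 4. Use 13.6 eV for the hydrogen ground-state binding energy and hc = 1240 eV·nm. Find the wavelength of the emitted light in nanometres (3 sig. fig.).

ΔE = 13.60 × (1/4² − 1/6²) = 13.60 × 0.03472 = 0.4722 eV.
λ = hc/ΔE = 1240 / 0.4722 = 2630 nm.
This line belongs to the Brackett series.

2630 nm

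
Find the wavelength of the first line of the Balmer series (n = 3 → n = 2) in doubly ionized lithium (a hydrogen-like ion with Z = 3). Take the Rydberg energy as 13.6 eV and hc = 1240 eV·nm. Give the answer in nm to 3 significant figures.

72.9 nm

The Balmer series terminates on n_f = 2; the first line has n_i = 2+1 = 3.
ΔE = 122.4 × (1/2² − 1/3²) = 17.00 eV.
λ = 1240 / 17.00 = 72.9 nm.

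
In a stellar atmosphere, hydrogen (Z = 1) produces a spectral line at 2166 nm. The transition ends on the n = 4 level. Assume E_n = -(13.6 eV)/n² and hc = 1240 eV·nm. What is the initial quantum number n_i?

The photon energy is ΔE = hc/λ = 1240 / 2166 = 0.5725 eV.
With Z = 1, ΔE = 13.60 × (1/n_f² − 1/n_i²), so 1/n_f² − 1/n_i² = 0.04209.
With n_f = 4: 1/n_i² = 1/16 − 0.04209 = 0.02041, so n_i ≈ 7.00.

n_i = 7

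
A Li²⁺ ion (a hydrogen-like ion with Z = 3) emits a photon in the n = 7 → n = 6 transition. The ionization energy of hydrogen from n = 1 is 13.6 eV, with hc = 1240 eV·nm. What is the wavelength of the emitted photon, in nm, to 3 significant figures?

1370 nm

For Z = 3 the level energies scale as Z², so the effective Rydberg energy is 13.6 × 9 = 122.4 eV.
ΔE = 122.4 × (1/6² − 1/7²) = 122.4 × 0.007370 = 0.9020 eV.
λ = hc/ΔE = 1240 / 0.9020 = 1370 nm.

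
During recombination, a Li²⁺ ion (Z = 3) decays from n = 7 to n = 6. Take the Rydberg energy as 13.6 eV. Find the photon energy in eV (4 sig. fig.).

0.9020 eV

The Bohr energies scale as Z², so for Z = 3: E_n = −122.4/n² eV.
E_7 = −122.4/49 = −2.498 eV and E_6 = −122.4/36 = −3.400 eV.
The photon energy is |E_7 − E_6| = 0.9020 eV.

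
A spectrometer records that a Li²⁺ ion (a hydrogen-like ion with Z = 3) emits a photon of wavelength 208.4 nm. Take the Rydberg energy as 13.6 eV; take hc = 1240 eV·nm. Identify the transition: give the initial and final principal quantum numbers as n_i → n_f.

The photon energy is ΔE = hc/λ = 1240 / 208.4 = 5.950 eV.
With Z = 3, ΔE = 122.4 × (1/n_f² − 1/n_i²), so 1/n_f² − 1/n_i² = 0.04861.
Trying n_f = 3 gives 1/n_i² = 0.06250, i.e. n_i ≈ 4; this pair matches.

n_i = 4, n_f = 3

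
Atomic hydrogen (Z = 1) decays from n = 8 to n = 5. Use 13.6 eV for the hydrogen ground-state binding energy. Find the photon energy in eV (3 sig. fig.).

E_8 = −13.60/64 = −0.2125 eV and E_5 = −13.60/25 = −0.5440 eV.
The photon energy is |E_8 − E_5| = 0.332 eV.

0.332 eV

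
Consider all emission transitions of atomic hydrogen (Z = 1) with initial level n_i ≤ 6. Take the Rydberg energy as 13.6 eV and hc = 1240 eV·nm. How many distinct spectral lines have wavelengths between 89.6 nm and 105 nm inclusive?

Enumerate all n_i → n_f pairs with 1 ≤ n_f < n_i ≤ 6 and compute λ = 1240 / [13.6·1·(1/n_f² − 1/n_i²)].
Lines falling in [89.6, 105] nm: 6→1 (93.78 nm), 5→1 (94.98 nm), 4→1 (97.25 nm), 3→1 (102.6 nm).

4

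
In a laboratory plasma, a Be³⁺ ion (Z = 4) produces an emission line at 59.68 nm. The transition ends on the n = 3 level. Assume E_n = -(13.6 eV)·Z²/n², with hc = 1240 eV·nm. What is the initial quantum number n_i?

n_i = 8

The photon energy is ΔE = hc/λ = 1240 / 59.68 = 20.78 eV.
With Z = 4, ΔE = 217.6 × (1/n_f² − 1/n_i²), so 1/n_f² − 1/n_i² = 0.09548.
With n_f = 3: 1/n_i² = 1/9 − 0.09548 = 0.01563, so n_i ≈ 8.00.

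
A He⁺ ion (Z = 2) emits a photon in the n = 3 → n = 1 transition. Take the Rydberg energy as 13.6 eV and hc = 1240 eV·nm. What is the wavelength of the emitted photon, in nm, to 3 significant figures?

For Z = 2 the level energies scale as Z², so the effective Rydberg energy is 13.6 × 4 = 54.40 eV.
ΔE = 54.40 × (1/1² − 1/3²) = 54.40 × 0.8889 = 48.36 eV.
λ = hc/ΔE = 1240 / 48.36 = 25.6 nm.

25.6 nm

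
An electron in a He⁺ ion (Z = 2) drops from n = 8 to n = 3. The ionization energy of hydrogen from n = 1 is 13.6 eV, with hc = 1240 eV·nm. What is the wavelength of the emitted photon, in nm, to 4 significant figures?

For Z = 2 the level energies scale as Z², so the effective Rydberg energy is 13.6 × 4 = 54.40 eV.
ΔE = 54.40 × (1/3² − 1/8²) = 54.40 × 0.09549 = 5.194 eV.
λ = hc/ΔE = 1240 / 5.194 = 238.7 nm.

238.7 nm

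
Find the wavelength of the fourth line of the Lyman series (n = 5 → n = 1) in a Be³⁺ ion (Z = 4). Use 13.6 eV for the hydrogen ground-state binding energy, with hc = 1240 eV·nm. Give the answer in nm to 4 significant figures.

The Lyman series terminates on n_f = 1; the fourth line has n_i = 1+4 = 5.
ΔE = 217.6 × (1/1² − 1/5²) = 208.9 eV.
λ = 1240 / 208.9 = 5.936 nm.

5.936 nm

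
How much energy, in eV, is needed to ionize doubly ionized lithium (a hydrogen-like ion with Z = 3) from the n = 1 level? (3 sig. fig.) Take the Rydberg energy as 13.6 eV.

122 eV

E_n = −13.6 Z²/n² = −122.4/n² eV for Z = 3.
E_1 = −122.4/1 = −122 eV, so ionization (to E = 0) requires 122 eV.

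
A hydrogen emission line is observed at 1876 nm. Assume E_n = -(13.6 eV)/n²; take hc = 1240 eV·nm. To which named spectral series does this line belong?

Paschen

ΔE = 1240/1876 = 0.6610 eV.
This matches 13.6 × (1/3² − 1/4²), so n_f = 3: the Paschen series.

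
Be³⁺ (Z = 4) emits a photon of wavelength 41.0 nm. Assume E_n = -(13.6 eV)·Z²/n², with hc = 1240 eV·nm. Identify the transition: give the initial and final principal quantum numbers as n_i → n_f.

n_i = 3, n_f = 2

The photon energy is ΔE = hc/λ = 1240 / 41.0 = 30.24 eV.
With Z = 4, ΔE = 217.6 × (1/n_f² − 1/n_i²), so 1/n_f² − 1/n_i² = 0.1390.
Trying n_f = 2 gives 1/n_i² = 0.1110, i.e. n_i ≈ 3; this pair matches.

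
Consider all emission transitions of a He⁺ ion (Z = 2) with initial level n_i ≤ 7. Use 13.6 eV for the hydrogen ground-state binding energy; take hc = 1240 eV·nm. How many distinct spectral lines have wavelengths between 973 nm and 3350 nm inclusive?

Enumerate all n_i → n_f pairs with 1 ≤ n_f < n_i ≤ 7 and compute λ = 1240 / [13.6·4·(1/n_f² − 1/n_i²)].
Lines falling in [973, 3350] nm: 5→4 (1013 nm), 7→5 (1163 nm), 6→5 (1865 nm), 7→6 (3093 nm).

4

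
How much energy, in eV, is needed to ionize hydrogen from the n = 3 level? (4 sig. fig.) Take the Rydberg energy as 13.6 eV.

E_3 = −13.60/9 = −1.511 eV, so ionization (to E = 0) requires 1.511 eV.

1.511 eV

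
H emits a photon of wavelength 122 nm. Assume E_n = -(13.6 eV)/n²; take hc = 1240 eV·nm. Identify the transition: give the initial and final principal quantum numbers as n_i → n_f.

The photon energy is ΔE = hc/λ = 1240 / 122 = 10.16 eV.
With Z = 1, ΔE = 13.60 × (1/n_f² − 1/n_i²), so 1/n_f² − 1/n_i² = 0.7473.
Trying n_f = 1 gives 1/n_i² = 0.2527, i.e. n_i ≈ 2; this pair matches.

n_i = 2, n_f = 1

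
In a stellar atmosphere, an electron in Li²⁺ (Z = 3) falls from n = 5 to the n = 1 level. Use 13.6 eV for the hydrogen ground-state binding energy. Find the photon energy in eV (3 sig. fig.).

The Bohr energies scale as Z², so for Z = 3: E_n = −122.4/n² eV.
E_5 = −122.4/25 = −4.896 eV and E_1 = −122.4/1 = −122.4 eV.
The photon energy is |E_5 − E_1| = 118 eV.

118 eV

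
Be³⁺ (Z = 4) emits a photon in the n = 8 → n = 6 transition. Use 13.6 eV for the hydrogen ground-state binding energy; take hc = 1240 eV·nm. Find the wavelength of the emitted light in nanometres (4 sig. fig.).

468.9 nm

For Z = 4 the level energies scale as Z², so the effective Rydberg energy is 13.6 × 16 = 217.6 eV.
ΔE = 217.6 × (1/6² − 1/8²) = 217.6 × 0.01215 = 2.644 eV.
λ = hc/ΔE = 1240 / 2.644 = 468.9 nm.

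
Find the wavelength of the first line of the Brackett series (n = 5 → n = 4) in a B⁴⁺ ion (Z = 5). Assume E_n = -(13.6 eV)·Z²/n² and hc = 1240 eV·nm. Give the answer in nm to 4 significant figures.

162.1 nm

The Brackett series terminates on n_f = 4; the first line has n_i = 4+1 = 5.
ΔE = 340.0 × (1/4² − 1/5²) = 7.650 eV.
λ = 1240 / 7.650 = 162.1 nm.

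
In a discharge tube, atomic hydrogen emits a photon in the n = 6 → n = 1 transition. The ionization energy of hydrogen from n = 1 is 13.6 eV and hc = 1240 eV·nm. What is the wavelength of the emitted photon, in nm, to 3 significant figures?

ΔE = 13.60 × (1/1² − 1/6²) = 13.60 × 0.9722 = 13.22 eV.
λ = hc/ΔE = 1240 / 13.22 = 93.8 nm.

93.8 nm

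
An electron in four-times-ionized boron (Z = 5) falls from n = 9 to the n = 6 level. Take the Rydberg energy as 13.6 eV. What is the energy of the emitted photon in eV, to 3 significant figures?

5.25 eV

The Bohr energies scale as Z², so for Z = 5: E_n = −340.0/n² eV.
E_9 = −340.0/81 = −4.198 eV and E_6 = −340.0/36 = −9.444 eV.
The photon energy is |E_9 − E_6| = 5.25 eV.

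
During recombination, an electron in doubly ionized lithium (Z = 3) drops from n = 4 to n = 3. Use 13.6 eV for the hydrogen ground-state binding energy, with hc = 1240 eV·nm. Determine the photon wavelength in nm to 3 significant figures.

208 nm

For Z = 3 the level energies scale as Z², so the effective Rydberg energy is 13.6 × 9 = 122.4 eV.
ΔE = 122.4 × (1/3² − 1/4²) = 122.4 × 0.04861 = 5.950 eV.
λ = hc/ΔE = 1240 / 5.950 = 208 nm.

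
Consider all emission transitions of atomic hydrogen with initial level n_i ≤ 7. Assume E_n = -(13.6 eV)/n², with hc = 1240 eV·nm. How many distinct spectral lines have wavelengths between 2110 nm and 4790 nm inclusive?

4

Enumerate all n_i → n_f pairs with 1 ≤ n_f < n_i ≤ 7 and compute λ = 1240 / [13.6·1·(1/n_f² − 1/n_i²)].
Lines falling in [2110, 4790] nm: 7→4 (2166 nm), 6→4 (2626 nm), 5→4 (4052 nm), 7→5 (4654 nm).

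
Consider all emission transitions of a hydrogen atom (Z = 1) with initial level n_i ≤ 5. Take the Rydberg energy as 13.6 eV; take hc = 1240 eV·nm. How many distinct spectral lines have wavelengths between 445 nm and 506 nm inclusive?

Enumerate all n_i → n_f pairs with 1 ≤ n_f < n_i ≤ 5 and compute λ = 1240 / [13.6·1·(1/n_f² − 1/n_i²)].
Lines falling in [445, 506] nm: 4→2 (486.3 nm).

1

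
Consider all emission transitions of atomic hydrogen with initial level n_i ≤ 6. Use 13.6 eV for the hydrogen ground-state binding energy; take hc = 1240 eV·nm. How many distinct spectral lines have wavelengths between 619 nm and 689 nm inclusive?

Enumerate all n_i → n_f pairs with 1 ≤ n_f < n_i ≤ 6 and compute λ = 1240 / [13.6·1·(1/n_f² − 1/n_i²)].
Lines falling in [619, 689] nm: 3→2 (656.5 nm).

1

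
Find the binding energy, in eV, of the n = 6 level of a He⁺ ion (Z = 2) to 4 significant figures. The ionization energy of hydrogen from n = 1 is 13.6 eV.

1.511 eV

E_n = −13.6 Z²/n² = −54.40/n² eV for Z = 2.
E_6 = −54.40/36 = −1.511 eV, so ionization (to E = 0) requires 1.511 eV.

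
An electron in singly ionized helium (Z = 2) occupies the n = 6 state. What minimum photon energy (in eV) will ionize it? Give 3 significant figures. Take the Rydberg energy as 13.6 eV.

1.51 eV

E_n = −13.6 Z²/n² = −54.40/n² eV for Z = 2.
E_6 = −54.40/36 = −1.51 eV, so ionization (to E = 0) requires 1.51 eV.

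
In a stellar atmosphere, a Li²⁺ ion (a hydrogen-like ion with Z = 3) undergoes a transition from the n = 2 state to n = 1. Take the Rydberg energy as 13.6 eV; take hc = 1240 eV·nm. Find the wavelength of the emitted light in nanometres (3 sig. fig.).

13.5 nm

For Z = 3 the level energies scale as Z², so the effective Rydberg energy is 13.6 × 9 = 122.4 eV.
ΔE = 122.4 × (1/1² − 1/2²) = 122.4 × 0.7500 = 91.80 eV.
λ = hc/ΔE = 1240 / 91.80 = 13.5 nm.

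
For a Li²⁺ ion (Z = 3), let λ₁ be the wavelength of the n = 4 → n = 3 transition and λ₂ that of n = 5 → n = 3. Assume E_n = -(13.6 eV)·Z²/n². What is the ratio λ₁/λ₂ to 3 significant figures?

λ ∝ 1/ΔE ∝ 1/(1/n_f² − 1/n_i²), and the Z² and hc factors cancel in the ratio.
λ₁/λ₂ = (1/3² − 1/5²)/(1/3² − 1/4²) = 0.07111/0.04861 = 1.46.

1.46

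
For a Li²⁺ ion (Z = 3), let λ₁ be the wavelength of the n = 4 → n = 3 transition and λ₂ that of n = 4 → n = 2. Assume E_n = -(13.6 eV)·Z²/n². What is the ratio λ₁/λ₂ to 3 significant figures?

λ ∝ 1/ΔE ∝ 1/(1/n_f² − 1/n_i²), and the Z² and hc factors cancel in the ratio.
λ₁/λ₂ = (1/2² − 1/4²)/(1/3² − 1/4²) = 0.1875/0.04861 = 3.86.

3.86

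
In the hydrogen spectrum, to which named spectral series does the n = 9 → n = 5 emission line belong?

Pfund

The series is set by the lower level: n_f = 5 is the Pfund series.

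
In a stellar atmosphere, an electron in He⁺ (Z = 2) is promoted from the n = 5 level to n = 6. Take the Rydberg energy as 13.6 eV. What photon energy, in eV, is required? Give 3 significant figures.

The Bohr energies scale as Z², so for Z = 2: E_n = −54.40/n² eV.
E_6 = −54.40/36 = −1.511 eV and E_5 = −54.40/25 = −2.176 eV.
The photon energy is |E_6 − E_5| = 0.665 eV.

0.665 eV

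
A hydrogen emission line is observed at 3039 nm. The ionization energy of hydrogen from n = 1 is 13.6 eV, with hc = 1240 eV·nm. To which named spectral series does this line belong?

Pfund

ΔE = 1240/3039 = 0.4080 eV.
This matches 13.6 × (1/5² − 1/10²), so n_f = 5: the Pfund series.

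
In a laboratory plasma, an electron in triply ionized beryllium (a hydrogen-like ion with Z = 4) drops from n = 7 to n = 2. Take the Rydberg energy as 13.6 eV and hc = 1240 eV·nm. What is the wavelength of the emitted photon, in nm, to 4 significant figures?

For Z = 4 the level energies scale as Z², so the effective Rydberg energy is 13.6 × 16 = 217.6 eV.
ΔE = 217.6 × (1/2² − 1/7²) = 217.6 × 0.2296 = 49.96 eV.
λ = hc/ΔE = 1240 / 49.96 = 24.82 nm.

24.82 nm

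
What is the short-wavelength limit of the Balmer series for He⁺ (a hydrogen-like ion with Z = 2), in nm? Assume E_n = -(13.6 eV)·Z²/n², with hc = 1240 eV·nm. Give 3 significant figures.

The Balmer series has lower level n_f = 2; the series limit corresponds to n_i → ∞.
ΔE_max = 13.6 × 4 / 2² = 13.60 eV.
λ_min = 1240 / 13.60 = 91.2 nm.

91.2 nm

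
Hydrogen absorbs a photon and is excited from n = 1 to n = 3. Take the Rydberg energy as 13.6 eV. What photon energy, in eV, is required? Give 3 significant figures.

12.1 eV

E_3 = −13.60/9 = −1.511 eV and E_1 = −13.60/1 = −13.60 eV.
The photon energy is |E_3 − E_1| = 12.1 eV.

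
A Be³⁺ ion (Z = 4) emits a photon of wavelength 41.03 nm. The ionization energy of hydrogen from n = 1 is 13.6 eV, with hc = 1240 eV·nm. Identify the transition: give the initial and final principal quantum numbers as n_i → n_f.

n_i = 3, n_f = 2

The photon energy is ΔE = hc/λ = 1240 / 41.03 = 30.22 eV.
With Z = 4, ΔE = 217.6 × (1/n_f² − 1/n_i²), so 1/n_f² − 1/n_i² = 0.1389.
Trying n_f = 2 gives 1/n_i² = 0.1111, i.e. n_i ≈ 3; this pair matches.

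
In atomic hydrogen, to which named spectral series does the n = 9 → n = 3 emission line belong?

Paschen

The series is set by the lower level: n_f = 3 is the Paschen series.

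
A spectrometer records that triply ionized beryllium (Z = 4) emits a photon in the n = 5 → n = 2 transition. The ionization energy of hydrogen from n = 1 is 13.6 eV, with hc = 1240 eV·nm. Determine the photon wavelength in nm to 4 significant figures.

27.14 nm

For Z = 4 the level energies scale as Z², so the effective Rydberg energy is 13.6 × 16 = 217.6 eV.
ΔE = 217.6 × (1/2² − 1/5²) = 217.6 × 0.2100 = 45.70 eV.
λ = hc/ΔE = 1240 / 45.70 = 27.14 nm.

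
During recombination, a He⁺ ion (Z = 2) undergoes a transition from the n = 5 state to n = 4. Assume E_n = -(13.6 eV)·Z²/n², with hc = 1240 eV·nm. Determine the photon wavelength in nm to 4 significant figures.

For Z = 2 the level energies scale as Z², so the effective Rydberg energy is 13.6 × 4 = 54.40 eV.
ΔE = 54.40 × (1/4² − 1/5²) = 54.40 × 0.02250 = 1.224 eV.
λ = hc/ΔE = 1240 / 1.224 = 1013 nm.

1013 nm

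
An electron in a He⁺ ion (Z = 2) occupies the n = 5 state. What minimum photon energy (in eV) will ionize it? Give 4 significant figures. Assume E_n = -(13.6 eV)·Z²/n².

E_n = −13.6 Z²/n² = −54.40/n² eV for Z = 2.
E_5 = −54.40/25 = −2.176 eV, so ionization (to E = 0) requires 2.176 eV.

2.176 eV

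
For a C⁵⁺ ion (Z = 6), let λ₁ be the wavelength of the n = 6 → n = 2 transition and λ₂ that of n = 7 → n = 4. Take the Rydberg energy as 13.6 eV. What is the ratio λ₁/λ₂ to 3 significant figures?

0.189

λ ∝ 1/ΔE ∝ 1/(1/n_f² − 1/n_i²), and the Z² and hc factors cancel in the ratio.
λ₁/λ₂ = (1/4² − 1/7²)/(1/2² − 1/6²) = 0.04209/0.2222 = 0.189.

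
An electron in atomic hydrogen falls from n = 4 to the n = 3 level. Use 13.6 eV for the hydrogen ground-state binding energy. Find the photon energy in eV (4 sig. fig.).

0.6611 eV

E_4 = −13.60/16 = −0.8500 eV and E_3 = −13.60/9 = −1.511 eV.
The photon energy is |E_4 − E_3| = 0.6611 eV.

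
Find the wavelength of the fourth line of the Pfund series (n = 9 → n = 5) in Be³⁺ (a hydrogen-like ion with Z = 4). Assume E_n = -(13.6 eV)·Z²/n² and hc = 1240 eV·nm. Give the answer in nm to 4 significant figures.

206.1 nm

The Pfund series terminates on n_f = 5; the fourth line has n_i = 5+4 = 9.
ΔE = 217.6 × (1/5² − 1/9²) = 6.018 eV.
λ = 1240 / 6.018 = 206.1 nm.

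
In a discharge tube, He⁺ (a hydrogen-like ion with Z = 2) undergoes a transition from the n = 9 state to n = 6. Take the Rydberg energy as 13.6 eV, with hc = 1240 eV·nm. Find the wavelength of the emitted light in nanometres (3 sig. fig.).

1480 nm

For Z = 2 the level energies scale as Z², so the effective Rydberg energy is 13.6 × 4 = 54.40 eV.
ΔE = 54.40 × (1/6² − 1/9²) = 54.40 × 0.01543 = 0.8395 eV.
λ = hc/ΔE = 1240 / 0.8395 = 1480 nm.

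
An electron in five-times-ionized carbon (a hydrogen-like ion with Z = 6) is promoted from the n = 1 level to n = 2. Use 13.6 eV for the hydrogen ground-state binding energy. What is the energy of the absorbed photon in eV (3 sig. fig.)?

The Bohr energies scale as Z², so for Z = 6: E_n = −489.6/n² eV.
E_2 = −489.6/4 = −122.4 eV and E_1 = −489.6/1 = −489.6 eV.
The photon energy is |E_2 − E_1| = 367 eV.

367 eV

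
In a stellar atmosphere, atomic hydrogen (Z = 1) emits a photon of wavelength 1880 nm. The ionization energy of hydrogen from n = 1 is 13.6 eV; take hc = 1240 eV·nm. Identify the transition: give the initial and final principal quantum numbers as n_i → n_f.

n_i = 4, n_f = 3

The photon energy is ΔE = hc/λ = 1240 / 1880 = 0.6596 eV.
With Z = 1, ΔE = 13.60 × (1/n_f² − 1/n_i²), so 1/n_f² − 1/n_i² = 0.04850.
Trying n_f = 3 gives 1/n_i² = 0.06261, i.e. n_i ≈ 4; this pair matches.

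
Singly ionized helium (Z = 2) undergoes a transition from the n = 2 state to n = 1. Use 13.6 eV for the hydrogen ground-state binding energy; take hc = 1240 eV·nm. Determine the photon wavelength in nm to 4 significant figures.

For Z = 2 the level energies scale as Z², so the effective Rydberg energy is 13.6 × 4 = 54.40 eV.
ΔE = 54.40 × (1/1² − 1/2²) = 54.40 × 0.7500 = 40.80 eV.
λ = hc/ΔE = 1240 / 40.80 = 30.39 nm.

30.39 nm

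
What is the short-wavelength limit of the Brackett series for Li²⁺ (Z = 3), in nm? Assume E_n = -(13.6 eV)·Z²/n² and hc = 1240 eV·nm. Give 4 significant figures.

The Brackett series has lower level n_f = 4; the series limit corresponds to n_i → ∞.
ΔE_max = 13.6 × 9 / 4² = 7.650 eV.
λ_min = 1240 / 7.650 = 162.1 nm.

162.1 nm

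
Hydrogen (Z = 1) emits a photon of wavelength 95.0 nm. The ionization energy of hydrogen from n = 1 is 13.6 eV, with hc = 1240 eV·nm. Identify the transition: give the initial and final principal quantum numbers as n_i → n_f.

n_i = 5, n_f = 1

The photon energy is ΔE = hc/λ = 1240 / 95.0 = 13.05 eV.
With Z = 1, ΔE = 13.60 × (1/n_f² − 1/n_i²), so 1/n_f² − 1/n_i² = 0.9598.
Trying n_f = 1 gives 1/n_i² = 0.04025, i.e. n_i ≈ 5; this pair matches.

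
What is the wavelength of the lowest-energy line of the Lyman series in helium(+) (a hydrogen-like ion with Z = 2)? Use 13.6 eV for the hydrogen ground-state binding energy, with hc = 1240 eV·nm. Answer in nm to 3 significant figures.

30.4 nm

The Lyman series terminates on n_f = 1; the first line has n_i = 1+1 = 2.
ΔE = 54.40 × (1/1² − 1/2²) = 40.80 eV.
λ = 1240 / 40.80 = 30.4 nm.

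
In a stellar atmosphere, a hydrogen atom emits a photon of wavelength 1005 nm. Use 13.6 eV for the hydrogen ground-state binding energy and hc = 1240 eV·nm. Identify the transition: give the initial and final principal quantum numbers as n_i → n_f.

The photon energy is ΔE = hc/λ = 1240 / 1005 = 1.234 eV.
With Z = 1, ΔE = 13.60 × (1/n_f² − 1/n_i²), so 1/n_f² − 1/n_i² = 0.09072.
Trying n_f = 3 gives 1/n_i² = 0.02039, i.e. n_i ≈ 7; this pair matches.

n_i = 7, n_f = 3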